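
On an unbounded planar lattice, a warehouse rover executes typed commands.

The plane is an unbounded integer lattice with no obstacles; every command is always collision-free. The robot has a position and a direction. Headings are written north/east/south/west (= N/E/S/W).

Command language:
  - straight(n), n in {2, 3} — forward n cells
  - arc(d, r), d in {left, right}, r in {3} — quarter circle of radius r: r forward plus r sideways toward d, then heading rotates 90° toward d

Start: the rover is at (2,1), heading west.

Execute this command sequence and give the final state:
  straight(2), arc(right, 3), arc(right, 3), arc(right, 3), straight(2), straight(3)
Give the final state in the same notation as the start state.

at (3,-1), heading south

from: at (2,1), heading west
step 1 (straight(2)): at (0,1), heading west
step 2 (arc(right, 3)): at (-3,4), heading north
step 3 (arc(right, 3)): at (0,7), heading east
step 4 (arc(right, 3)): at (3,4), heading south
step 5 (straight(2)): at (3,2), heading south
step 6 (straight(3)): at (3,-1), heading south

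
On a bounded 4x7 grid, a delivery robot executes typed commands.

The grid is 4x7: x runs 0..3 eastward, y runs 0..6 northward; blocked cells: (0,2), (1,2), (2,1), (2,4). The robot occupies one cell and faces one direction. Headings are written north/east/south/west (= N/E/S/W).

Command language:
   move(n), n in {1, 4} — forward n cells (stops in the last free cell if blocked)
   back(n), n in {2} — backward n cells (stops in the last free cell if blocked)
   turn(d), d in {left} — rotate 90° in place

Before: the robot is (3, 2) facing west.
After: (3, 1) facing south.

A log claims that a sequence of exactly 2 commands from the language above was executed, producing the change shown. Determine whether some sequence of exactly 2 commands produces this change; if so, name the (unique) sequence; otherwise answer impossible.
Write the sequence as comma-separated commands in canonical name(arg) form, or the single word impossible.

turn(left), move(1)

key: position moved to (3,1) AND the heading swung to S — translation plus rotation needed
begin: (3, 2) facing west
[1] after turn(left): (3, 2) facing south
[2] after move(1): (3, 1) facing south
all 16 alternatives checked — unique.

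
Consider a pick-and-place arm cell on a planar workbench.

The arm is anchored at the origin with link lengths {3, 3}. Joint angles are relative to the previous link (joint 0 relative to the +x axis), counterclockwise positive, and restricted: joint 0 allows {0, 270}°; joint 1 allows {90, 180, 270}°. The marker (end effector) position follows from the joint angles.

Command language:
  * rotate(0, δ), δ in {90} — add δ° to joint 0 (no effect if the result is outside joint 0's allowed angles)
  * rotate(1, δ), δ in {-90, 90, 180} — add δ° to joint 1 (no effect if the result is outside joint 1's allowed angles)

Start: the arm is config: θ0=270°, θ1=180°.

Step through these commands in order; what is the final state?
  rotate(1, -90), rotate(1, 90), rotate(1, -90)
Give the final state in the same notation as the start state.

initial: config: θ0=270°, θ1=180°
1. rotate(1, -90) → config: θ0=270°, θ1=90°
2. rotate(1, 90) → config: θ0=270°, θ1=180°
3. rotate(1, -90) → config: θ0=270°, θ1=90°

config: θ0=270°, θ1=90°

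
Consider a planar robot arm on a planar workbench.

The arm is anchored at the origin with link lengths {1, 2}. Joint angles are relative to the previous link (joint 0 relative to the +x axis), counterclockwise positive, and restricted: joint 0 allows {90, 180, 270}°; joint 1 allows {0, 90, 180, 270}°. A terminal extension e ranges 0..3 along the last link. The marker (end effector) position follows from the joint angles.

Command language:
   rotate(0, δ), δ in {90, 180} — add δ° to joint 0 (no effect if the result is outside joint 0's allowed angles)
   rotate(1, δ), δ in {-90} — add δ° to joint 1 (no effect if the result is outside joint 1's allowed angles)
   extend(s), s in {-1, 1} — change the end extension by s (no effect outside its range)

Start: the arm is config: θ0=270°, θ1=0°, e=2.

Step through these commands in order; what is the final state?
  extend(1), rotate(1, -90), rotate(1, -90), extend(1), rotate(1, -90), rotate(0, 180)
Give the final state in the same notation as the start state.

config: θ0=90°, θ1=90°, e=3

initial: config: θ0=270°, θ1=0°, e=2
1. extend(1) → config: θ0=270°, θ1=0°, e=3
2. rotate(1, -90) → config: θ0=270°, θ1=270°, e=3
3. rotate(1, -90) → config: θ0=270°, θ1=180°, e=3
4. extend(1) → config: θ0=270°, θ1=180°, e=3
5. rotate(1, -90) → config: θ0=270°, θ1=90°, e=3
6. rotate(0, 180) → config: θ0=90°, θ1=90°, e=3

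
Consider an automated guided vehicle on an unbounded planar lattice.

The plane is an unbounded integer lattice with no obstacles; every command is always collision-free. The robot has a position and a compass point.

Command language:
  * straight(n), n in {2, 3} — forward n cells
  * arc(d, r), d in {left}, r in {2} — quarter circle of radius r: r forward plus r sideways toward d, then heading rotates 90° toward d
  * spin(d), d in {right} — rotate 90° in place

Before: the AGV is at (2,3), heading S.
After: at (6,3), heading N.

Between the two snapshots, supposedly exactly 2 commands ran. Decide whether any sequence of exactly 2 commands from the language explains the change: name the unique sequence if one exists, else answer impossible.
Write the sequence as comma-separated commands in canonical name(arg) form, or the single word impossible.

arc(left, 2), arc(left, 2)

key: cell and facing (now N) both changed — the 2 commands mix motion and turning
t0: at (2,3), heading S
1. arc(left, 2) → at (4,1), heading E
2. arc(left, 2) → at (6,3), heading N
no rival 2-sequence matches.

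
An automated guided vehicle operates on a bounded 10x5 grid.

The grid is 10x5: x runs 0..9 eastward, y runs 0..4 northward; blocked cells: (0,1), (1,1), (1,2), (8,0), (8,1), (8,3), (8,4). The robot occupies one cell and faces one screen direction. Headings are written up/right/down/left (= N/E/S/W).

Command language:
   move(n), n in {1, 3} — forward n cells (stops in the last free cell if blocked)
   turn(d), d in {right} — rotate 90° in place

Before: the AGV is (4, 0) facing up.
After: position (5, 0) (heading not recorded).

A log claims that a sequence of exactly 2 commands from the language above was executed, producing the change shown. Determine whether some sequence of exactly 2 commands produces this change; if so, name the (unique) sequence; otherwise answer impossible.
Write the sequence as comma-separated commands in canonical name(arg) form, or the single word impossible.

key: order matters: swapping turn(right) and move(1) lands elsewhere
from: (4, 0) facing up
1. turn(right) → (4, 0) facing right
2. move(1) → (5, 0) facing right
all 9 alternatives checked — unique.

turn(right), move(1)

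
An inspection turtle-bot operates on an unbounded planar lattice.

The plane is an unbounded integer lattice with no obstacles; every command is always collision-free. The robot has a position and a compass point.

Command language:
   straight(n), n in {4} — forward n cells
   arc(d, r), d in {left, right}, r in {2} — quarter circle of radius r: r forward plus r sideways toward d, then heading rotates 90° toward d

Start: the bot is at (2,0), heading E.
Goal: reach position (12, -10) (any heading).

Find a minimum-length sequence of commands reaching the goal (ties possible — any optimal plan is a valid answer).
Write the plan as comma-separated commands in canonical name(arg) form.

start: at (2,0), heading E
1. arc(right, 2) → at (4,-2), heading S
2. arc(left, 2) → at (6,-4), heading E
3. arc(right, 2) → at (8,-6), heading S
4. arc(left, 2) → at (10,-8), heading E
5. arc(right, 2) → at (12,-10), heading S
shorter routes all fall short; 5 is best.

arc(right, 2), arc(left, 2), arc(right, 2), arc(left, 2), arc(right, 2)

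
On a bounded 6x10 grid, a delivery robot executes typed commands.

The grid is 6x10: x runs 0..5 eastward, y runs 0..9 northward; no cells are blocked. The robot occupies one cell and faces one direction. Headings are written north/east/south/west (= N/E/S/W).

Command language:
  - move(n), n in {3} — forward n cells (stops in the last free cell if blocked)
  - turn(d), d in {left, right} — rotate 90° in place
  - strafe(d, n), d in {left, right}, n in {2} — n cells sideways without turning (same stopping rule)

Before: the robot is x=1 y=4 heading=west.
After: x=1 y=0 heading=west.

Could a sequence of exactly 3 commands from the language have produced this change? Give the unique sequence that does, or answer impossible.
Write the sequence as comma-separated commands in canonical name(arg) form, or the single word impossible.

key: the third strafe(left, 2) runs into the grid edge before its full distance
start: x=1 y=4 heading=west
t=1 strafe(left, 2) ⇒ x=1 y=2 heading=west
t=2 strafe(left, 2) ⇒ x=1 y=0 heading=west
t=3 strafe(left, 2) ⇒ x=1 y=0 heading=west
all 125 alternatives checked — unique.

strafe(left, 2), strafe(left, 2), strafe(left, 2)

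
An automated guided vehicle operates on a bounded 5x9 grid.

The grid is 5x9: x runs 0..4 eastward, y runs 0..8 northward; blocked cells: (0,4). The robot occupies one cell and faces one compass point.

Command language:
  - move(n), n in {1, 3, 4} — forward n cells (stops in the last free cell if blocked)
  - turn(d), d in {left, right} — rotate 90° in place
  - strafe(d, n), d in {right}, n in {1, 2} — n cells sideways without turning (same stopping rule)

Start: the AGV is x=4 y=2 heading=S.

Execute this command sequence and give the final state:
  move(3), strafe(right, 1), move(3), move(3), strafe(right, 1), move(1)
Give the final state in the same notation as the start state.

x=2 y=0 heading=S

initial: x=4 y=2 heading=S
[1] after move(3): x=4 y=0 heading=S
[2] after strafe(right, 1): x=3 y=0 heading=S
[3] after move(3): x=3 y=0 heading=S
[4] after move(3): x=3 y=0 heading=S
[5] after strafe(right, 1): x=2 y=0 heading=S
[6] after move(1): x=2 y=0 heading=S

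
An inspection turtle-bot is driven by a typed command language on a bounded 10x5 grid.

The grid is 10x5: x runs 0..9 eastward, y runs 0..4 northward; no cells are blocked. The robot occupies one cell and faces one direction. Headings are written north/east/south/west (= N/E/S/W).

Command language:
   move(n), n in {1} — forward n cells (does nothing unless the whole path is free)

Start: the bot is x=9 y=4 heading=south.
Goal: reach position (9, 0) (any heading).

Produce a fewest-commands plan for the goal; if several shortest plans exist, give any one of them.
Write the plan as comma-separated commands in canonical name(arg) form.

move(1), move(1), move(1), move(1)

t0: x=9 y=4 heading=south
step 1 (move(1)): x=9 y=3 heading=south
step 2 (move(1)): x=9 y=2 heading=south
step 3 (move(1)): x=9 y=1 heading=south
step 4 (move(1)): x=9 y=0 heading=south
no 3-step plan works, so 4 is optimal.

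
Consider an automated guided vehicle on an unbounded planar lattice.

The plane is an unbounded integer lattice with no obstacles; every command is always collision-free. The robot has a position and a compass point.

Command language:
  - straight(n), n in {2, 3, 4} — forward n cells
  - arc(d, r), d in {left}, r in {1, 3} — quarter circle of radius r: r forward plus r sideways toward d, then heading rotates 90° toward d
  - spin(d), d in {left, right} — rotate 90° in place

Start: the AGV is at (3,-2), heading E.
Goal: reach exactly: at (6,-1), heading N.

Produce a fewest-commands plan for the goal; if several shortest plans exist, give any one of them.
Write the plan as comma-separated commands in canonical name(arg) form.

initial: at (3,-2), heading E
step 1 (straight(2)): at (5,-2), heading E
step 2 (arc(left, 1)): at (6,-1), heading N
nothing shorter than 2 reaches the goal.

straight(2), arc(left, 1)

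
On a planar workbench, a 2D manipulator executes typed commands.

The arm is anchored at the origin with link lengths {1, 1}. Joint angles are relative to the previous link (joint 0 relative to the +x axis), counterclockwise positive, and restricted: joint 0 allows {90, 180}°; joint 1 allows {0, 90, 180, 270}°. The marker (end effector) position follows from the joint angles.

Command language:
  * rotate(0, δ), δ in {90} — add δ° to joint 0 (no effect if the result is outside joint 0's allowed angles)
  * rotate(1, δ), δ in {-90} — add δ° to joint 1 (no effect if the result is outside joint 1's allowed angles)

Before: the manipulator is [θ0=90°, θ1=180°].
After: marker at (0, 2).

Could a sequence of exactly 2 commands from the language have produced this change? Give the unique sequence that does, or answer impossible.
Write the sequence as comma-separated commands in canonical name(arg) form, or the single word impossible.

rotate(1, -90), rotate(1, -90)

start: [θ0=90°, θ1=180°]
t=1 rotate(1, -90) ⇒ [θ0=90°, θ1=90°]
t=2 rotate(1, -90) ⇒ [θ0=90°, θ1=0°]
uniquely the one of 4 2-step routes that fits.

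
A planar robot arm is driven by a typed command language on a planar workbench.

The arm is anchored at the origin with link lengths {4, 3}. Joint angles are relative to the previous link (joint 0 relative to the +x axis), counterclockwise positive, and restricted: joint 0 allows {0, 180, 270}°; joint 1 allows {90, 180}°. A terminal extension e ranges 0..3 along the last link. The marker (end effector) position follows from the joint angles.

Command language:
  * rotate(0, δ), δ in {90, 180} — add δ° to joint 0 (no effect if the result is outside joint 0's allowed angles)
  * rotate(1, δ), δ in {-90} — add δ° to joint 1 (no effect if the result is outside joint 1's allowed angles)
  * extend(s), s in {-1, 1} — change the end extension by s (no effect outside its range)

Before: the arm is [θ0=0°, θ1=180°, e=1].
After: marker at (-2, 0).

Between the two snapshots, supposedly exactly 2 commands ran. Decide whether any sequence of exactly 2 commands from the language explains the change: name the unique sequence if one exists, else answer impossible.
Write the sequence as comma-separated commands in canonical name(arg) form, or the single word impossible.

start: [θ0=0°, θ1=180°, e=1]
t=1 extend(1) ⇒ [θ0=0°, θ1=180°, e=2]
t=2 extend(1) ⇒ [θ0=0°, θ1=180°, e=3]
no rival 2-sequence matches.

extend(1), extend(1)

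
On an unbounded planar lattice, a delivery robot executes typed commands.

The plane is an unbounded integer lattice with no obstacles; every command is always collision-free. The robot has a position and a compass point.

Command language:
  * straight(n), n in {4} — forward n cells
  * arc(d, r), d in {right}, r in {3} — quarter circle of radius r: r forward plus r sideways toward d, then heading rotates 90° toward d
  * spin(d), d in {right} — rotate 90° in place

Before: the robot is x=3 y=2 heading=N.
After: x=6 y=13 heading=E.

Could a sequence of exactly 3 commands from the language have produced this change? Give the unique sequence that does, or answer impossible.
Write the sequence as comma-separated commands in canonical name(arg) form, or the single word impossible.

key: position moved to (6,13) AND the heading swung to E — translation plus rotation needed
start: x=3 y=2 heading=N
1. straight(4) → x=3 y=6 heading=N
2. straight(4) → x=3 y=10 heading=N
3. arc(right, 3) → x=6 y=13 heading=E
no other 3-command option fits: unique.

straight(4), straight(4), arc(right, 3)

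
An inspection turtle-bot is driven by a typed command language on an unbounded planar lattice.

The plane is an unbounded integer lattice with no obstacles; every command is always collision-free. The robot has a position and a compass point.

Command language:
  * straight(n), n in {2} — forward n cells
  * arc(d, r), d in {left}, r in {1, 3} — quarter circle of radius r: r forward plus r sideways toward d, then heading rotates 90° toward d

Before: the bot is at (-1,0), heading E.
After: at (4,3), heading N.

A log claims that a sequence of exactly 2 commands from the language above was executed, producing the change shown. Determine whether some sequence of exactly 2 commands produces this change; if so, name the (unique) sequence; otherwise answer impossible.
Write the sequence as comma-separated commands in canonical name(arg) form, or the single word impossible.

straight(2), arc(left, 3)

key: cell and facing (now N) both changed — the 2 commands mix motion and turning
from: at (-1,0), heading E
[1] after straight(2): at (1,0), heading E
[2] after arc(left, 3): at (4,3), heading N
uniquely the one of 9 2-step routes that fits.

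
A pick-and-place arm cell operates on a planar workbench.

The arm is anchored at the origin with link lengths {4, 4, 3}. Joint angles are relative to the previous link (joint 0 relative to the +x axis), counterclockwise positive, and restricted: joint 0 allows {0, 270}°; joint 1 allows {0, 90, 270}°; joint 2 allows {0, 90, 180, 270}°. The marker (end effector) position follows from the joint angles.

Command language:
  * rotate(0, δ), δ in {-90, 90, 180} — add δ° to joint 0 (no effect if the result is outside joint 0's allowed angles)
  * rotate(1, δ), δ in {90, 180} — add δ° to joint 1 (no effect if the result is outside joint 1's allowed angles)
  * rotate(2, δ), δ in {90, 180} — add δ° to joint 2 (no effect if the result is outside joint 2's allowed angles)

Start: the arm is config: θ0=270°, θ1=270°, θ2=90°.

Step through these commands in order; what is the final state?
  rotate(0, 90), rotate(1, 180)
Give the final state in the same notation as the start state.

initial: config: θ0=270°, θ1=270°, θ2=90°
t=1 rotate(0, 90) ⇒ config: θ0=0°, θ1=270°, θ2=90°
t=2 rotate(1, 180) ⇒ config: θ0=0°, θ1=90°, θ2=90°

config: θ0=0°, θ1=90°, θ2=90°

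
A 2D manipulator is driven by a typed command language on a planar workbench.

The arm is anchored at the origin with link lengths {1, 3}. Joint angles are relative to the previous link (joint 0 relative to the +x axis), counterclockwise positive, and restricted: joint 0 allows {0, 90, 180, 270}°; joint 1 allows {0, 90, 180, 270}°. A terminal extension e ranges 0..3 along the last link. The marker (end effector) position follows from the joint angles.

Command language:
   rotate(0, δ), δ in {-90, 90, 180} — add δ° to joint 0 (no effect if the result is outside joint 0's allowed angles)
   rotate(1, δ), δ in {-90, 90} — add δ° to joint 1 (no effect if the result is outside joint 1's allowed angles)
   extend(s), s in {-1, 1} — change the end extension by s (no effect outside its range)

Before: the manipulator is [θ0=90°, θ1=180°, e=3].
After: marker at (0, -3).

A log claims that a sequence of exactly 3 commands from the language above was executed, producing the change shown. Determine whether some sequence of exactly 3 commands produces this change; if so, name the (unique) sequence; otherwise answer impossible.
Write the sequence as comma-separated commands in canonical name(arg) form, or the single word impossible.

extend(1), extend(-1), extend(-1)

key: order matters: swapping extend(1) and extend(-1) lands elsewhere
start: [θ0=90°, θ1=180°, e=3]
[1] after extend(1): [θ0=90°, θ1=180°, e=3]
[2] after extend(-1): [θ0=90°, θ1=180°, e=2]
[3] after extend(-1): [θ0=90°, θ1=180°, e=1]
no rival 3-sequence matches.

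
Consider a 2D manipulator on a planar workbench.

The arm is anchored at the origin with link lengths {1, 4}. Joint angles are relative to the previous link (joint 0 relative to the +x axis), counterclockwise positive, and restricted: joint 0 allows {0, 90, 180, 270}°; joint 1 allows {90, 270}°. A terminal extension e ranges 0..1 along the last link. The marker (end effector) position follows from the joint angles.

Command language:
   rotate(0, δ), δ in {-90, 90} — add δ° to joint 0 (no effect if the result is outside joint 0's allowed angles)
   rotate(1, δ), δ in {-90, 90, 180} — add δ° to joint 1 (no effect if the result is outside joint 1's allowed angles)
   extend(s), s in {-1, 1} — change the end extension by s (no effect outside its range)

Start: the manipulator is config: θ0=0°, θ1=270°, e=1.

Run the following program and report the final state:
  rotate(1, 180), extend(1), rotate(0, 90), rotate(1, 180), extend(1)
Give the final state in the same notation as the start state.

config: θ0=90°, θ1=270°, e=1

start: config: θ0=0°, θ1=270°, e=1
t=1 rotate(1, 180) ⇒ config: θ0=0°, θ1=90°, e=1
t=2 extend(1) ⇒ config: θ0=0°, θ1=90°, e=1
t=3 rotate(0, 90) ⇒ config: θ0=90°, θ1=90°, e=1
t=4 rotate(1, 180) ⇒ config: θ0=90°, θ1=270°, e=1
t=5 extend(1) ⇒ config: θ0=90°, θ1=270°, e=1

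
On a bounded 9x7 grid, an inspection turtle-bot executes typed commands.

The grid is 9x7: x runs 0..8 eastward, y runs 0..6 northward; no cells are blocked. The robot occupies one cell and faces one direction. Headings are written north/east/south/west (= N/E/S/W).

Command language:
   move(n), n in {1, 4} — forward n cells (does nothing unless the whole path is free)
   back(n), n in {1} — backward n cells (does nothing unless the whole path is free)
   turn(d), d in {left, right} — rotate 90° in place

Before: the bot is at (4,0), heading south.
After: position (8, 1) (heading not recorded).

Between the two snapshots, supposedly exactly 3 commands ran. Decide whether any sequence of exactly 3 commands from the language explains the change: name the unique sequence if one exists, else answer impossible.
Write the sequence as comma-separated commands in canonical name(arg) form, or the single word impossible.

back(1), turn(left), move(4)

key: order matters: swapping back(1) and move(4) lands elsewhere
t0: at (4,0), heading south
[1] after back(1): at (4,1), heading south
[2] after turn(left): at (4,1), heading east
[3] after move(4): at (8,1), heading east
no other 3-command option fits: unique.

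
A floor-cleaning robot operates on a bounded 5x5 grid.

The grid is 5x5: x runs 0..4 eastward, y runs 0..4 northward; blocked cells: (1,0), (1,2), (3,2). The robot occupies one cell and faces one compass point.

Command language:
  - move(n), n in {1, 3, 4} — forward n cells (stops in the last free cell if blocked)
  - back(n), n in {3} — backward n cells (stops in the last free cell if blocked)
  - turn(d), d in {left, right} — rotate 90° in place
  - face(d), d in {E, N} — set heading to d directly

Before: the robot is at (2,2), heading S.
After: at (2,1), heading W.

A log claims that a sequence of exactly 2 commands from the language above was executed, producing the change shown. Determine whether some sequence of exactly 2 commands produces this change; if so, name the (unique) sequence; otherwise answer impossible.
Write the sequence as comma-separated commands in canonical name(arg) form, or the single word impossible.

key: running turn(right) before move(1) would end elsewhere — order is forced
t0: at (2,2), heading S
t=1 move(1) ⇒ at (2,1), heading S
t=2 turn(right) ⇒ at (2,1), heading W
no rival 2-sequence matches.

move(1), turn(right)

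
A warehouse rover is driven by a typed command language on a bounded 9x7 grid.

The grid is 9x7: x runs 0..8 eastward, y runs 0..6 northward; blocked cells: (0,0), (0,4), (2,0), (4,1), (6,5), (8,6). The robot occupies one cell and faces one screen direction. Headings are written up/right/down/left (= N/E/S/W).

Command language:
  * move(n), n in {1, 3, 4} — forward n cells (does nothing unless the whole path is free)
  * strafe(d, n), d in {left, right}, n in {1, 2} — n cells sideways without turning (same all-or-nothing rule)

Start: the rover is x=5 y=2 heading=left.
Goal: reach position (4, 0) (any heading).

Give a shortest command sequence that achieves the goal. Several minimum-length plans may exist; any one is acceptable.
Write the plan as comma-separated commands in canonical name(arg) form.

strafe(left, 2), move(1)

t0: x=5 y=2 heading=left
step 1 (strafe(left, 2)): x=5 y=0 heading=left
step 2 (move(1)): x=4 y=0 heading=left
minimal: 2 command(s), checked below 2.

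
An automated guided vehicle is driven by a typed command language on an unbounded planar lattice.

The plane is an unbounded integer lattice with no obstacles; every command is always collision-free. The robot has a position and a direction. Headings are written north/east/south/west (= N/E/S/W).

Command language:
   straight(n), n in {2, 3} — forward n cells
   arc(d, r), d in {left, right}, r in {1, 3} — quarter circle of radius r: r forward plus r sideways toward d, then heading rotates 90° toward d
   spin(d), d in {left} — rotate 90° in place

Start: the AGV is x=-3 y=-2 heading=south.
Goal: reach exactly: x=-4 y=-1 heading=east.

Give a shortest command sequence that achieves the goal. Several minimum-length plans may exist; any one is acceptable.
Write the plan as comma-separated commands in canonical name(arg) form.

from: x=-3 y=-2 heading=south
step 1 (arc(right, 1)): x=-4 y=-3 heading=west
step 2 (arc(right, 1)): x=-5 y=-2 heading=north
step 3 (arc(right, 1)): x=-4 y=-1 heading=east
shorter routes all fall short; 3 is best.

arc(right, 1), arc(right, 1), arc(right, 1)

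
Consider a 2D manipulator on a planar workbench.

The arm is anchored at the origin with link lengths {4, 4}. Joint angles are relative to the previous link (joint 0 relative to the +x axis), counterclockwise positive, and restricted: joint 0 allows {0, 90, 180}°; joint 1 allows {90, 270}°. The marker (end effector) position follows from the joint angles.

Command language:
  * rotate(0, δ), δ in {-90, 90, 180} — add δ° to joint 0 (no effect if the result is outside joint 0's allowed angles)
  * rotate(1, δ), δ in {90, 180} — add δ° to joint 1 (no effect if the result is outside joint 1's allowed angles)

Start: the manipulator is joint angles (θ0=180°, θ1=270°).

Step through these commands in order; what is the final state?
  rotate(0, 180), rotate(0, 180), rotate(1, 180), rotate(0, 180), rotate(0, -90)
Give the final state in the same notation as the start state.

joint angles (θ0=0°, θ1=90°)

from: joint angles (θ0=180°, θ1=270°)
[1] after rotate(0, 180): joint angles (θ0=0°, θ1=270°)
[2] after rotate(0, 180): joint angles (θ0=180°, θ1=270°)
[3] after rotate(1, 180): joint angles (θ0=180°, θ1=90°)
[4] after rotate(0, 180): joint angles (θ0=0°, θ1=90°)
[5] after rotate(0, -90): joint angles (θ0=0°, θ1=90°)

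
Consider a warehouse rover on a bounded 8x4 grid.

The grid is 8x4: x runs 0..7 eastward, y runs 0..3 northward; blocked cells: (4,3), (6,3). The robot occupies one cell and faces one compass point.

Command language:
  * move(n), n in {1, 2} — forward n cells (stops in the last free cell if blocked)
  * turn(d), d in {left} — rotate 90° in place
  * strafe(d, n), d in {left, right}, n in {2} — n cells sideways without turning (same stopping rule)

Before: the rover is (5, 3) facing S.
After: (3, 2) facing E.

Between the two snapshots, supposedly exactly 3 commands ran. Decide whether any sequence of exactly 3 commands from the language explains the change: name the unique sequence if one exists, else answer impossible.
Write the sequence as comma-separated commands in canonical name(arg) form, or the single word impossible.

move(1), strafe(right, 2), turn(left)

key: running turn(left) before move(1) would end elsewhere — order is forced
begin: (5, 3) facing S
t=1 move(1) ⇒ (5, 2) facing S
t=2 strafe(right, 2) ⇒ (3, 2) facing S
t=3 turn(left) ⇒ (3, 2) facing E
uniquely the one of 125 3-step routes that fits.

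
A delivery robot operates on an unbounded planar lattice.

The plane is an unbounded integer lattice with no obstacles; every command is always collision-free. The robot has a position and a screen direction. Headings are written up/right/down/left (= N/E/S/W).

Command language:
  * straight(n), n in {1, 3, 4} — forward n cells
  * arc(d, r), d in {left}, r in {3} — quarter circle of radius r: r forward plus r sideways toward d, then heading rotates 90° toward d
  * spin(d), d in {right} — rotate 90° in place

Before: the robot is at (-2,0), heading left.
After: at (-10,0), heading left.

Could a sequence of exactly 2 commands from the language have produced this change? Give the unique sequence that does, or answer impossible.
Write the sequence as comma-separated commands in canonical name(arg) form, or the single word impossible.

straight(4), straight(4)

key: still facing W at the end — nothing in the sequence rotates
start: at (-2,0), heading left
1. straight(4) → at (-6,0), heading left
2. straight(4) → at (-10,0), heading left
uniquely the one of 25 2-step routes that fits.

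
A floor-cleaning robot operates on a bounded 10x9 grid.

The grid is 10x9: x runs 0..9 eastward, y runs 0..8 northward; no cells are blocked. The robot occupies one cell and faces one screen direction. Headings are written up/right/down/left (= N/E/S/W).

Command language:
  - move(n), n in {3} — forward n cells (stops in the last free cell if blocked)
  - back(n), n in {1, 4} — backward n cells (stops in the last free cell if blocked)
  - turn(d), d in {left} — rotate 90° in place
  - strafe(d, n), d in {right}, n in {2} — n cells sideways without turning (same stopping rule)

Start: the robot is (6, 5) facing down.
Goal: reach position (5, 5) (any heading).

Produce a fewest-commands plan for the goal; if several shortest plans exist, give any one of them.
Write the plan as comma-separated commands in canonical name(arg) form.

turn(left), back(1)

initial: (6, 5) facing down
t=1 turn(left) ⇒ (6, 5) facing right
t=2 back(1) ⇒ (5, 5) facing right
minimal: 2 command(s), checked below 2.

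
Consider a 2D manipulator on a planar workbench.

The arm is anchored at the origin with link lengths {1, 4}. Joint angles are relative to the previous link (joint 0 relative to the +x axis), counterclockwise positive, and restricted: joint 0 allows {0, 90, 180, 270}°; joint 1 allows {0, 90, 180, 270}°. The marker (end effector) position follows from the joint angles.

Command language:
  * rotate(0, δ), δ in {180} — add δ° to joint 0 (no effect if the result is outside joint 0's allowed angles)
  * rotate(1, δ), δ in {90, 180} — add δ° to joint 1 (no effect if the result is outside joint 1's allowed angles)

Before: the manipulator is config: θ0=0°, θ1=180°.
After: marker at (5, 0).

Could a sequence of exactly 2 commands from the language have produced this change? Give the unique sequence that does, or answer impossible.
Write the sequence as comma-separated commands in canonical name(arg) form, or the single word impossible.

from: config: θ0=0°, θ1=180°
1. rotate(1, 90) → config: θ0=0°, θ1=270°
2. rotate(1, 90) → config: θ0=0°, θ1=0°
no rival 2-sequence matches.

rotate(1, 90), rotate(1, 90)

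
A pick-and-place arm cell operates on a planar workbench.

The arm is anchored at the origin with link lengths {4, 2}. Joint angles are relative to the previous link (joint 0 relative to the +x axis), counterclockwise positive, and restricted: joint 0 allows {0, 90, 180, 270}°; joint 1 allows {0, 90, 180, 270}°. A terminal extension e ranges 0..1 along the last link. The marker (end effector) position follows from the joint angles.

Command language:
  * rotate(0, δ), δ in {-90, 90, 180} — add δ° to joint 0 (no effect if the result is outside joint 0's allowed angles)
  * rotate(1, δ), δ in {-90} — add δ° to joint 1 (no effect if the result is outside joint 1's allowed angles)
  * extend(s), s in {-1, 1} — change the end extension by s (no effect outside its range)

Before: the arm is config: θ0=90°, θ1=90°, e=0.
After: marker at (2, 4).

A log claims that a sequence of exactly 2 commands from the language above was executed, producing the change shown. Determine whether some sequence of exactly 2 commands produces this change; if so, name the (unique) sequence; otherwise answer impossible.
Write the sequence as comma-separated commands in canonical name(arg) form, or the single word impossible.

from: config: θ0=90°, θ1=90°, e=0
[1] after rotate(1, -90): config: θ0=90°, θ1=0°, e=0
[2] after rotate(1, -90): config: θ0=90°, θ1=270°, e=0
all 36 alternatives checked — unique.

rotate(1, -90), rotate(1, -90)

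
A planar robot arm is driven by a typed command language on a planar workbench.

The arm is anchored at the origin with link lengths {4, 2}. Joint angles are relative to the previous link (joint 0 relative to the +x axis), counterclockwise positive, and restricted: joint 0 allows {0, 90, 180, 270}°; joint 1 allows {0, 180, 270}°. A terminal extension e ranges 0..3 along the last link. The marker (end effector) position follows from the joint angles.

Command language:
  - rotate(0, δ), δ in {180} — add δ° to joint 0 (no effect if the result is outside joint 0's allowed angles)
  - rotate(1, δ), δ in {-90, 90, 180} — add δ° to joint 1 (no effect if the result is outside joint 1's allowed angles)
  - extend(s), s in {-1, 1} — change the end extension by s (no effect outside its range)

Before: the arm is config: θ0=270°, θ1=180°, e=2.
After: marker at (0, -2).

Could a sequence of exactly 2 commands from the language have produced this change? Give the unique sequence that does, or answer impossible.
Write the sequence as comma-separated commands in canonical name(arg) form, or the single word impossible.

begin: config: θ0=270°, θ1=180°, e=2
1. extend(-1) → config: θ0=270°, θ1=180°, e=1
2. extend(-1) → config: θ0=270°, θ1=180°, e=0
uniquely the one of 36 2-step routes that fits.

extend(-1), extend(-1)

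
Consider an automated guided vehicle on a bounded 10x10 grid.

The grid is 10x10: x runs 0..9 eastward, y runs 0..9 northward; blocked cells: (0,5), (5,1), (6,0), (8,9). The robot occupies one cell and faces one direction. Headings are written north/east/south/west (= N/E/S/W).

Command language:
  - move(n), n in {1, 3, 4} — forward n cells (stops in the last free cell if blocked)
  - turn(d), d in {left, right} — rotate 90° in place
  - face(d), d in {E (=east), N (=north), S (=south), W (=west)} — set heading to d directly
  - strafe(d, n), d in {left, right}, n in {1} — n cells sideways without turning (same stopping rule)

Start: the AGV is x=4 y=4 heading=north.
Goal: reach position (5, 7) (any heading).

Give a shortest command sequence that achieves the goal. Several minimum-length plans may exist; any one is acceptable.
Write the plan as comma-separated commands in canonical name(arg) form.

strafe(right, 1), move(3)

begin: x=4 y=4 heading=north
t=1 strafe(right, 1) ⇒ x=5 y=4 heading=north
t=2 move(3) ⇒ x=5 y=7 heading=north
minimal: 2 command(s), checked below 2.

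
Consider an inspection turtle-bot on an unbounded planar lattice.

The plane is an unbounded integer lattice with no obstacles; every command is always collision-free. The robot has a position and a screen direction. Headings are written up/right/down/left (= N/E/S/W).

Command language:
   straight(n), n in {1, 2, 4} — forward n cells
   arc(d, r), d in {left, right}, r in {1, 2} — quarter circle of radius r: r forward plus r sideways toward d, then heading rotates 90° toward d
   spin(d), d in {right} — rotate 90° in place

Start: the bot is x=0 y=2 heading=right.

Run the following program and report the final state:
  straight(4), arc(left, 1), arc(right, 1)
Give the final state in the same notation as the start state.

from: x=0 y=2 heading=right
step 1 (straight(4)): x=4 y=2 heading=right
step 2 (arc(left, 1)): x=5 y=3 heading=up
step 3 (arc(right, 1)): x=6 y=4 heading=right

x=6 y=4 heading=right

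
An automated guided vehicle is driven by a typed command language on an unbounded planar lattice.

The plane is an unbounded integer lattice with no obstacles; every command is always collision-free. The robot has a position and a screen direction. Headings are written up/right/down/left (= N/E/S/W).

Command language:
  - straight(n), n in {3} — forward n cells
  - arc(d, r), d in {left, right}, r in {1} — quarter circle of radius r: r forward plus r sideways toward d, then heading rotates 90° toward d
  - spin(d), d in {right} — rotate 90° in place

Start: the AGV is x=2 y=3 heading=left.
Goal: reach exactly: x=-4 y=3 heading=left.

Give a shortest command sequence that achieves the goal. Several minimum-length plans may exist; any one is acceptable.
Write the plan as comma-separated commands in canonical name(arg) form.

straight(3), straight(3)

t0: x=2 y=3 heading=left
[1] after straight(3): x=-1 y=3 heading=left
[2] after straight(3): x=-4 y=3 heading=left
nothing shorter than 2 reaches the goal.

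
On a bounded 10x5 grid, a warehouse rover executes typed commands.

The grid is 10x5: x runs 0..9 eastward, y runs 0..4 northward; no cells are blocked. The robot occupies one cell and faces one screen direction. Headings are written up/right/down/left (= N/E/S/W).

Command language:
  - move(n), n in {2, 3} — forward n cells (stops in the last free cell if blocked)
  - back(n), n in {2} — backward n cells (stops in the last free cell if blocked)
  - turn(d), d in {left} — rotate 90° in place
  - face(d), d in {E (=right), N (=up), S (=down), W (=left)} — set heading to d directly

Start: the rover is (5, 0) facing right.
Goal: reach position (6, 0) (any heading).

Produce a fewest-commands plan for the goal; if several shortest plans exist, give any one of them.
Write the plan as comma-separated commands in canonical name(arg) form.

move(3), back(2)

from: (5, 0) facing right
[1] after move(3): (8, 0) facing right
[2] after back(2): (6, 0) facing right
minimal: 2 command(s), checked below 2.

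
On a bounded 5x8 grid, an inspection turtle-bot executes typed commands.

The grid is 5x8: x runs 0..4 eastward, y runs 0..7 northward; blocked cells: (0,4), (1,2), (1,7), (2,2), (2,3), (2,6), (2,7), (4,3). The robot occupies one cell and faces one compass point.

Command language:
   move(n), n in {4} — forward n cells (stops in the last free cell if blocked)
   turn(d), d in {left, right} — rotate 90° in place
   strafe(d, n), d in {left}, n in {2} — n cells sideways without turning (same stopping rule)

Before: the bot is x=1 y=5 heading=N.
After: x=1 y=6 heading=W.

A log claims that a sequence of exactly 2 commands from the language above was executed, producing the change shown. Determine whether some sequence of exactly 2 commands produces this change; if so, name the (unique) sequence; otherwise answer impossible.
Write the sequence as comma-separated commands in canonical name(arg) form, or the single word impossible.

key: order matters: swapping move(4) and turn(left) lands elsewhere
begin: x=1 y=5 heading=N
t=1 move(4) ⇒ x=1 y=6 heading=N
t=2 turn(left) ⇒ x=1 y=6 heading=W
no other 2-command option fits: unique.

move(4), turn(left)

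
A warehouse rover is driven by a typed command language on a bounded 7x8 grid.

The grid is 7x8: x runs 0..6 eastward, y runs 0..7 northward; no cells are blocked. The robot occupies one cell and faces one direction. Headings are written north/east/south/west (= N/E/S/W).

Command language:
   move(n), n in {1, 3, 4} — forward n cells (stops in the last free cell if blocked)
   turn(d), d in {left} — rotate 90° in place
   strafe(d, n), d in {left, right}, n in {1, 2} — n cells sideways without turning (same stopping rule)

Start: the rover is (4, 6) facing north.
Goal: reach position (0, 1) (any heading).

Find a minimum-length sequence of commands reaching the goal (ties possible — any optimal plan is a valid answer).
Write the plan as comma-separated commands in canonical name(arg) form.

turn(left), strafe(left, 2), strafe(left, 2), move(4), strafe(left, 1)

t0: (4, 6) facing north
1. turn(left) → (4, 6) facing west
2. strafe(left, 2) → (4, 4) facing west
3. strafe(left, 2) → (4, 2) facing west
4. move(4) → (0, 2) facing west
5. strafe(left, 1) → (0, 1) facing west
nothing shorter than 5 reaches the goal.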